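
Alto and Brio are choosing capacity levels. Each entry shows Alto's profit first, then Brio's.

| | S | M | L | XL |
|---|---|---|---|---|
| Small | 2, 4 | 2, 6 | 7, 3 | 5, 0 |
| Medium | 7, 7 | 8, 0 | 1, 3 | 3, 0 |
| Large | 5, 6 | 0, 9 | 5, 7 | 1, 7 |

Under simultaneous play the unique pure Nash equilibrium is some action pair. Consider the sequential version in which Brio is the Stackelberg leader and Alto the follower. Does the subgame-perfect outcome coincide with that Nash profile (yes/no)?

Work backward from Alto's decision.
- S: BR = Medium, leader payoff 7.
- M: BR = Medium, leader payoff 0.
- L: BR = Small, leader payoff 3.
- XL: BR = Small, leader payoff 0.
Among 7, 0, 3, 0, the best is 7 at S. Subgame-perfect outcome: (Medium, S) with payoffs (7, 7).
Now find the simultaneous Nash equilibrium.
Alto's best replies: S→Medium; M→Medium; L→Small; XL→Small.
Brio's best replies: Small→M; Medium→S; Large→M.
The unique mutual best reply is (Medium, S), giving (7, 7).
Sequential outcome (Medium, S) coincides with the Nash profile (Medium, S).

yes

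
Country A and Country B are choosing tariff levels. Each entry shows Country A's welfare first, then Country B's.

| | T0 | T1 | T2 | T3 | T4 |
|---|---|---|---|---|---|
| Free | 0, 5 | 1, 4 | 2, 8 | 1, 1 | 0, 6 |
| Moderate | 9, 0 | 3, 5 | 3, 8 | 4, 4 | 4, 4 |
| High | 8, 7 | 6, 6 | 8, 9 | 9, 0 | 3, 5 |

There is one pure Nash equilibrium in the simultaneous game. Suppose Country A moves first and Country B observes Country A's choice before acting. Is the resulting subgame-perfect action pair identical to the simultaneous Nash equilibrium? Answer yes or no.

yes

Backward induction with Country A moving first.
- Free → Country B plays T2 (best of 5, 4, 8, 1, 6); Country A gets 2.
- Moderate → Country B plays T2 (best of 0, 5, 8, 4, 4); Country A gets 3.
- High → Country B plays T2 (best of 7, 6, 9, 0, 5); Country A gets 8.
Country A's induced payoffs are 2, 3, 8, so Country A commits to High. Subgame-perfect outcome: (High, T2) with payoffs (8, 9).
Now find the simultaneous Nash equilibrium.
Country A's best replies: T0→Moderate; T1→High; T2→High; T3→High; T4→Moderate.
Country B's best replies: Free→T2; Moderate→T2; High→T2.
The unique mutual best reply is (High, T2), giving (8, 9).
Sequential outcome (High, T2) coincides with the Nash profile (High, T2).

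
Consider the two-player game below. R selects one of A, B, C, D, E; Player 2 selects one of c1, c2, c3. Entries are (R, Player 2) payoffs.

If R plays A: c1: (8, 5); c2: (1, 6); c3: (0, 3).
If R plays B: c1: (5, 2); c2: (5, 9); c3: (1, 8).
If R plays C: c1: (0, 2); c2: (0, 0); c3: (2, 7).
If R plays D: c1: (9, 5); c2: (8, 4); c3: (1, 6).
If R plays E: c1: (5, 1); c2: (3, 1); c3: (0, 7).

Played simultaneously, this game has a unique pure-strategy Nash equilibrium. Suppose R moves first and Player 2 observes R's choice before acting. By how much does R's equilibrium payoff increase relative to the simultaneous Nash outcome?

3

Backward induction with R moving first.
- A: BR = c2, leader payoff 1.
- B: BR = c2, leader payoff 5.
- C: BR = c3, leader payoff 2.
- D: BR = c3, leader payoff 1.
- E: BR = c3, leader payoff 0.
Maximizing over 1, 5, 2, 1, 0, R chooses B. Subgame-perfect outcome: (B, c2) with payoffs (5, 9).
Under simultaneous play:
R's best replies: c1→D; c2→D; c3→C.
Player 2's best replies: A→c2; B→c2; C→c3; D→c3; E→c3.
The unique mutual best reply is (C, c3), giving (2, 7).
R's commitment gain: 5 − 2 = 3.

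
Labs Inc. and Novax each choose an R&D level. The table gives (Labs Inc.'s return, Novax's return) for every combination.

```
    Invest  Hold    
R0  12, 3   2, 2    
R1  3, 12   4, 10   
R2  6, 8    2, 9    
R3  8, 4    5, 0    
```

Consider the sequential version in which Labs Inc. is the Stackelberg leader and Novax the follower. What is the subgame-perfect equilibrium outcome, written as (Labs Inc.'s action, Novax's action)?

(R0, Invest)

Work backward from Novax's decision.
- R0: Novax compares 3, 2 and picks Invest; Labs Inc. would get 12.
- R1: Novax compares 12, 10 and picks Invest; Labs Inc. would get 3.
- R2: Novax compares 8, 9 and picks Hold; Labs Inc. would get 2.
- R3: Novax compares 4, 0 and picks Invest; Labs Inc. would get 8.
Maximizing over 12, 3, 2, 8, Labs Inc. chooses R0. Subgame-perfect outcome: (R0, Invest) with payoffs (12, 3).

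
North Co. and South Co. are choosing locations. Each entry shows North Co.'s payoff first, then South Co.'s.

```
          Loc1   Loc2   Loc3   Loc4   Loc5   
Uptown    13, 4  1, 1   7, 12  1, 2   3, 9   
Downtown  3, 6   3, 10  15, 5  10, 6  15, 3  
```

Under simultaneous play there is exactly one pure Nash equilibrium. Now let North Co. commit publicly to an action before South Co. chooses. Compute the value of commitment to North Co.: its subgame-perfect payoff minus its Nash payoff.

Work backward from South Co.'s decision.
- Uptown: South Co. compares 4, 1, 12, 2, 9 and picks Loc3; North Co. would get 7.
- Downtown: South Co. compares 6, 10, 5, 6, 3 and picks Loc2; North Co. would get 3.
Maximizing over 7, 3, North Co. chooses Uptown. Subgame-perfect outcome: (Uptown, Loc3) with payoffs (7, 12).
Under simultaneous play:
North Co.'s best replies: Loc1→Uptown; Loc2→Downtown; Loc3→Downtown; Loc4→Downtown; Loc5→Downtown.
South Co.'s best replies: Uptown→Loc3; Downtown→Loc2.
The unique mutual best reply is (Downtown, Loc2), giving (3, 10).
North Co.'s commitment gain: 7 − 3 = 4.

4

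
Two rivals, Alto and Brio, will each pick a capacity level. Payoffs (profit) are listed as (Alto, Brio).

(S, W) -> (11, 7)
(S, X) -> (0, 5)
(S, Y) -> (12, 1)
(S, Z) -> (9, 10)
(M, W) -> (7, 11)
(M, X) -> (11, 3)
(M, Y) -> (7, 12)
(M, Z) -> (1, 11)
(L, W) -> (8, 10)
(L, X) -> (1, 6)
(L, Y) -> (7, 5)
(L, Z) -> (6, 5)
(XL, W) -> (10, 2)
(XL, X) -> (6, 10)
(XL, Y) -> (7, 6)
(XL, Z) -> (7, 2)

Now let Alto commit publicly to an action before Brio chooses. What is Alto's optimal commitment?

S

Solve by backward induction (Alto leads).
- S: Brio compares 7, 5, 1, 10 and picks Z; Alto would get 9.
- M: Brio compares 11, 3, 12, 11 and picks Y; Alto would get 7.
- L: Brio compares 10, 6, 5, 5 and picks W; Alto would get 8.
- XL: Brio compares 2, 10, 6, 2 and picks X; Alto would get 6.
Among 9, 7, 8, 6, the best is 9 at S. Subgame-perfect outcome: (S, Z) with payoffs (9, 10).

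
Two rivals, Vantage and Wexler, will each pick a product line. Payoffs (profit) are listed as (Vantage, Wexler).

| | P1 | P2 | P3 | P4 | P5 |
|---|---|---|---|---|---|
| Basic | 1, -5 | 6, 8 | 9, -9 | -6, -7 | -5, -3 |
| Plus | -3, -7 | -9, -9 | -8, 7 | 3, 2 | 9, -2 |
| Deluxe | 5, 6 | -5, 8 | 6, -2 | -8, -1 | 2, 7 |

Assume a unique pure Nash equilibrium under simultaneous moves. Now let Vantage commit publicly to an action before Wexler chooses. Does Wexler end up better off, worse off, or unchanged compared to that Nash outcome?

Wexler best-responds to each possible Vantage move:
- Basic: BR = P2, leader payoff 6.
- Plus: BR = P3, leader payoff -8.
- Deluxe: BR = P2, leader payoff -5.
Among 6, -8, -5, the best is 6 at Basic. Subgame-perfect outcome: (Basic, P2) with payoffs (6, 8).
Under simultaneous play:
Vantage's best replies: P1→Deluxe; P2→Basic; P3→Basic; P4→Plus; P5→Plus.
Wexler's best replies: Basic→P2; Plus→P3; Deluxe→P2.
Only (Basic, P2) has each player best-responding; Nash payoffs (6, 8).
Wexler earns 8 sequentially versus 8 at the Nash outcome: unchanged.

unchanged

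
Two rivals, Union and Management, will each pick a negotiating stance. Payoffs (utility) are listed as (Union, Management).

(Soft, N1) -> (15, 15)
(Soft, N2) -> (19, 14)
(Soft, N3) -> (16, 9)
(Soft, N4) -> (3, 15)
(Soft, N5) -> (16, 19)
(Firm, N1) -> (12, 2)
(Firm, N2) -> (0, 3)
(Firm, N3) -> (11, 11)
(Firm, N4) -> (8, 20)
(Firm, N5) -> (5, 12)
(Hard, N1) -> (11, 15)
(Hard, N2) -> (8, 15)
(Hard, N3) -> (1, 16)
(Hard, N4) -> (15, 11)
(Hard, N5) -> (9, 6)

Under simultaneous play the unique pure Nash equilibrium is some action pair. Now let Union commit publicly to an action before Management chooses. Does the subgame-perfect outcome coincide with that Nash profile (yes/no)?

yes

Backward induction with Union moving first.
- Soft: BR = N5, leader payoff 16.
- Firm: BR = N4, leader payoff 8.
- Hard: BR = N3, leader payoff 1.
Maximizing over 16, 8, 1, Union chooses Soft. Subgame-perfect outcome: (Soft, N5) with payoffs (16, 19).
For the simultaneous game, intersect best replies.
Union's best replies: N1→Soft; N2→Soft; N3→Soft; N4→Hard; N5→Soft.
Management's best replies: Soft→N5; Firm→N4; Hard→N3.
The unique mutual best reply is (Soft, N5), giving (16, 19).
Sequential outcome (Soft, N5) coincides with the Nash profile (Soft, N5).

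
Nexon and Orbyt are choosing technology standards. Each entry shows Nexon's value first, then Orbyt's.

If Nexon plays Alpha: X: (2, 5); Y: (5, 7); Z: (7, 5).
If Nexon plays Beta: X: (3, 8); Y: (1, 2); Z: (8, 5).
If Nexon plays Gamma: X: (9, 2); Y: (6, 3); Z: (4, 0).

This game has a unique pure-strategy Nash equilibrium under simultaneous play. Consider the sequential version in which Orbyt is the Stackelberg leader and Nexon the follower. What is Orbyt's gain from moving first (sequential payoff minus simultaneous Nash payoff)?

2

Work backward from Nexon's decision.
- X: Nexon compares 2, 3, 9 and picks Gamma; Orbyt would get 2.
- Y: Nexon compares 5, 1, 6 and picks Gamma; Orbyt would get 3.
- Z: Nexon compares 7, 8, 4 and picks Beta; Orbyt would get 5.
Maximizing over 2, 3, 5, Orbyt chooses Z. Subgame-perfect outcome: (Beta, Z) with payoffs (8, 5).
For the simultaneous game, intersect best replies.
Nexon's best replies: X→Gamma; Y→Gamma; Z→Beta.
Orbyt's best replies: Alpha→Y; Beta→X; Gamma→Y.
The unique mutual best reply is (Gamma, Y), giving (6, 3).
Orbyt's commitment gain: 5 − 3 = 2.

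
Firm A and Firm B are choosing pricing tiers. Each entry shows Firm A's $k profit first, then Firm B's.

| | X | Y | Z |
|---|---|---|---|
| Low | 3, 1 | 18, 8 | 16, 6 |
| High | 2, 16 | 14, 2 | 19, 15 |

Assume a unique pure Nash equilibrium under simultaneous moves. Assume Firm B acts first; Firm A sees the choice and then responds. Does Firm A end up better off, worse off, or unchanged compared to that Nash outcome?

better off

Solve by backward induction (Firm B leads).
- X: BR = Low, leader payoff 1.
- Y: BR = Low, leader payoff 8.
- Z: BR = High, leader payoff 15.
Maximizing over 1, 8, 15, Firm B chooses Z. Subgame-perfect outcome: (High, Z) with payoffs (19, 15).
For the simultaneous game, intersect best replies.
Firm A's best replies: X→Low; Y→Low; Z→High.
Firm B's best replies: Low→Y; High→X.
Only (Low, Y) has each player best-responding; Nash payoffs (18, 8).
Firm A earns 19 sequentially versus 18 at the Nash outcome: better off.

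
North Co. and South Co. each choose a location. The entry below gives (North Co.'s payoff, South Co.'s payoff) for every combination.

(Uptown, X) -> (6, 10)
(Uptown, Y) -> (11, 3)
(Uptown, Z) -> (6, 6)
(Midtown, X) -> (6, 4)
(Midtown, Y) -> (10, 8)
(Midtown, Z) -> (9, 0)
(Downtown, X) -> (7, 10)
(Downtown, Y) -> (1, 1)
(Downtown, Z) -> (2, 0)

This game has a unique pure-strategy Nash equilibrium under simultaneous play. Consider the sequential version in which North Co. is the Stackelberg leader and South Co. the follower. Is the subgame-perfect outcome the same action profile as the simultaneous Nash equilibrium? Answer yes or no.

South Co. best-responds to each possible North Co. move:
- Uptown → South Co. plays X (best of 10, 3, 6); North Co. gets 6.
- Midtown → South Co. plays Y (best of 4, 8, 0); North Co. gets 10.
- Downtown → South Co. plays X (best of 10, 1, 0); North Co. gets 7.
Among 6, 10, 7, the best is 10 at Midtown. Subgame-perfect outcome: (Midtown, Y) with payoffs (10, 8).
For the simultaneous game, intersect best replies.
North Co.'s best replies: X→Downtown; Y→Uptown; Z→Midtown.
South Co.'s best replies: Uptown→X; Midtown→Y; Downtown→X.
Only (Downtown, X) has each player best-responding; Nash payoffs (7, 10).
Sequential outcome (Midtown, Y) differs from the Nash profile (Downtown, X).

no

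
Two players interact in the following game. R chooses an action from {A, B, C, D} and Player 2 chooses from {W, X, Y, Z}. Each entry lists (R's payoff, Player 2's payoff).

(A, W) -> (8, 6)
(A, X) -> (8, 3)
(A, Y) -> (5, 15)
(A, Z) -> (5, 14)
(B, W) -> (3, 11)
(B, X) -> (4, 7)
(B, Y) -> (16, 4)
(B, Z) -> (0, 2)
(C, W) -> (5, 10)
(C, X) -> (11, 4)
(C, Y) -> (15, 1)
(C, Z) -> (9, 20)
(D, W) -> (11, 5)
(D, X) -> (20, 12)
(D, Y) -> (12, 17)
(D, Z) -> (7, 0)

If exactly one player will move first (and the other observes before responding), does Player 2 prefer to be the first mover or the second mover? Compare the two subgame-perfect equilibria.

first

If R leads: Player 2's best replies are A→Y, B→W, C→Z, D→Y; R's induced payoffs 5, 3, 9, 12; outcome (D, Y), payoffs (12, 17).
If Player 2 leads: R's best replies are W→D, X→D, Y→B, Z→C; Player 2's induced payoffs 5, 12, 4, 20; outcome (C, Z), payoffs (9, 20).
Player 2 gets 20 moving first and 17 moving second, so Player 2 prefers to move first.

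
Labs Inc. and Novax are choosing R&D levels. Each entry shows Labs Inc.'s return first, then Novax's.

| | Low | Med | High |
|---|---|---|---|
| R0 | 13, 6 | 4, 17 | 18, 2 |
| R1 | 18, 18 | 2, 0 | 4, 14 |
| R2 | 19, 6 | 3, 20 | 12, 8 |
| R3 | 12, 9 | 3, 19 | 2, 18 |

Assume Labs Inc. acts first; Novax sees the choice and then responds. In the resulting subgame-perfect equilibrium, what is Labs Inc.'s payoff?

18

Work backward from Novax's decision.
- R0: Novax compares 6, 17, 2 and picks Med; Labs Inc. would get 4.
- R1: Novax compares 18, 0, 14 and picks Low; Labs Inc. would get 18.
- R2: Novax compares 6, 20, 8 and picks Med; Labs Inc. would get 3.
- R3: Novax compares 9, 19, 18 and picks Med; Labs Inc. would get 3.
Maximizing over 4, 18, 3, 3, Labs Inc. chooses R1. Subgame-perfect outcome: (R1, Low) with payoffs (18, 18).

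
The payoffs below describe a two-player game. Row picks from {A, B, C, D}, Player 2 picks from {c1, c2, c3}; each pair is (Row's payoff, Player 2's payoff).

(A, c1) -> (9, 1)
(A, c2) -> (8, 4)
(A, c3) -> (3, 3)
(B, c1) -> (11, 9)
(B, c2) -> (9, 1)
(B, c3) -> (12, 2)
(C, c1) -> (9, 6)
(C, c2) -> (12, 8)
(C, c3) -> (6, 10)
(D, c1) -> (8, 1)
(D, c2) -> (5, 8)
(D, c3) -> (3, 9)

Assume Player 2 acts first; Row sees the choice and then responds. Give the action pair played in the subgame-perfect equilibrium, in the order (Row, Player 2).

Row best-responds to each possible Player 2 move:
- c1 → Row plays B (best of 9, 11, 9, 8); Player 2 gets 9.
- c2 → Row plays C (best of 8, 9, 12, 5); Player 2 gets 8.
- c3 → Row plays B (best of 3, 12, 6, 3); Player 2 gets 2.
Among 9, 8, 2, the best is 9 at c1. Subgame-perfect outcome: (B, c1) with payoffs (11, 9).

(B, c1)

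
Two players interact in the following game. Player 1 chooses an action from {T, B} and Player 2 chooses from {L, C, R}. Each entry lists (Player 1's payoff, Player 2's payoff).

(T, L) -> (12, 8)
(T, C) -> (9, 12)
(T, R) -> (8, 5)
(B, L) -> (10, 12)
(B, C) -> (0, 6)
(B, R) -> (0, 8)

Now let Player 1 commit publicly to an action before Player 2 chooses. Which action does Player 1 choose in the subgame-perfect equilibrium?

Backward induction with Player 1 moving first.
- T: Player 2 compares 8, 12, 5 and picks C; Player 1 would get 9.
- B: Player 2 compares 12, 6, 8 and picks L; Player 1 would get 10.
Among 9, 10, the best is 10 at B. Subgame-perfect outcome: (B, L) with payoffs (10, 12).

B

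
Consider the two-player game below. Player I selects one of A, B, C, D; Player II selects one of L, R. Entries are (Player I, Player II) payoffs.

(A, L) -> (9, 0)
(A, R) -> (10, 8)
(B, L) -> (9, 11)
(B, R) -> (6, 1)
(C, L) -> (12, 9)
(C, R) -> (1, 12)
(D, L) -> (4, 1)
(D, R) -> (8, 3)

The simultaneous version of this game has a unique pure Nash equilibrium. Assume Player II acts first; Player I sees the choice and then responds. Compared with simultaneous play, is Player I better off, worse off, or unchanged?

better off

Solve by backward induction (Player II leads).
- L → Player I plays C (best of 9, 9, 12, 4); Player II gets 9.
- R → Player I plays A (best of 10, 6, 1, 8); Player II gets 8.
Among 9, 8, the best is 9 at L. Subgame-perfect outcome: (C, L) with payoffs (12, 9).
Under simultaneous play:
Player I's best replies: L→C; R→A.
Player II's best replies: A→R; B→L; C→R; D→R.
Only (A, R) has each player best-responding; Nash payoffs (10, 8).
Player I earns 12 sequentially versus 10 at the Nash outcome: better off.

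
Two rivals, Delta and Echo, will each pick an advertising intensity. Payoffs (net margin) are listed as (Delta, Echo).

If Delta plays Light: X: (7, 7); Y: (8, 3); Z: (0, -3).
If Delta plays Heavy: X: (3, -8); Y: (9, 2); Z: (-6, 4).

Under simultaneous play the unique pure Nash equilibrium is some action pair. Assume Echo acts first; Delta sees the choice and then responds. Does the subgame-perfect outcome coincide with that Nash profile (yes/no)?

Backward induction with Echo moving first.
- X: BR = Light, leader payoff 7.
- Y: BR = Heavy, leader payoff 2.
- Z: BR = Light, leader payoff -3.
Echo's induced payoffs are 7, 2, -3, so Echo commits to X. Subgame-perfect outcome: (Light, X) with payoffs (7, 7).
For the simultaneous game, intersect best replies.
Delta's best replies: X→Light; Y→Heavy; Z→Light.
Echo's best replies: Light→X; Heavy→Z.
The unique mutual best reply is (Light, X), giving (7, 7).
Sequential outcome (Light, X) coincides with the Nash profile (Light, X).

yes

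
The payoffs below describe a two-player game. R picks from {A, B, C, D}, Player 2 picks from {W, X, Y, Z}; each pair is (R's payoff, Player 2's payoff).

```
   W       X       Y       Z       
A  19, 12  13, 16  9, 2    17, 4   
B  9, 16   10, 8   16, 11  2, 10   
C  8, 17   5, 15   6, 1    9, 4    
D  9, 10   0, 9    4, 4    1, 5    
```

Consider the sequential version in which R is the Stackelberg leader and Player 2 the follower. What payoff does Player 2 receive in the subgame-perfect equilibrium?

Work backward from Player 2's decision.
- A: BR = X, leader payoff 13.
- B: BR = W, leader payoff 9.
- C: BR = W, leader payoff 8.
- D: BR = W, leader payoff 9.
Maximizing over 13, 9, 8, 9, R chooses A. Subgame-perfect outcome: (A, X) with payoffs (13, 16).

16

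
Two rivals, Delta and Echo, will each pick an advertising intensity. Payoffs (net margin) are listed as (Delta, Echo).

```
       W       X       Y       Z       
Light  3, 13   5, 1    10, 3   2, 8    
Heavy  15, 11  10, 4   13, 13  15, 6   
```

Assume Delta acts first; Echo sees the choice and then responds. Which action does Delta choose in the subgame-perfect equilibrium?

Backward induction with Delta moving first.
- Light: Echo compares 13, 1, 3, 8 and picks W; Delta would get 3.
- Heavy: Echo compares 11, 4, 13, 6 and picks Y; Delta would get 13.
Among 3, 13, the best is 13 at Heavy. Subgame-perfect outcome: (Heavy, Y) with payoffs (13, 13).

Heavy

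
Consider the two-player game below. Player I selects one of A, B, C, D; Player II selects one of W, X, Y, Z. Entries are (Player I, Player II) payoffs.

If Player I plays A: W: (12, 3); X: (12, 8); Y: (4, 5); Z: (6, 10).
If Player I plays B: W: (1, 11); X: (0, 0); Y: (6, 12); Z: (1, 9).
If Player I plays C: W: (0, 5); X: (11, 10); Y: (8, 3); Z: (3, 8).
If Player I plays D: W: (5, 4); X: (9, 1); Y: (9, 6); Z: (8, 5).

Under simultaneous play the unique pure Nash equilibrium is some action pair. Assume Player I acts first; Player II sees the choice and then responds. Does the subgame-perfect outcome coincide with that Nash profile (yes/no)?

Work backward from Player II's decision.
- A: Player II compares 3, 8, 5, 10 and picks Z; Player I would get 6.
- B: Player II compares 11, 0, 12, 9 and picks Y; Player I would get 6.
- C: Player II compares 5, 10, 3, 8 and picks X; Player I would get 11.
- D: Player II compares 4, 1, 6, 5 and picks Y; Player I would get 9.
Player I's induced payoffs are 6, 6, 11, 9, so Player I commits to C. Subgame-perfect outcome: (C, X) with payoffs (11, 10).
Now find the simultaneous Nash equilibrium.
Player I's best replies: W→A; X→A; Y→D; Z→D.
Player II's best replies: A→Z; B→Y; C→X; D→Y.
The unique mutual best reply is (D, Y), giving (9, 6).
Sequential outcome (C, X) differs from the Nash profile (D, Y).

no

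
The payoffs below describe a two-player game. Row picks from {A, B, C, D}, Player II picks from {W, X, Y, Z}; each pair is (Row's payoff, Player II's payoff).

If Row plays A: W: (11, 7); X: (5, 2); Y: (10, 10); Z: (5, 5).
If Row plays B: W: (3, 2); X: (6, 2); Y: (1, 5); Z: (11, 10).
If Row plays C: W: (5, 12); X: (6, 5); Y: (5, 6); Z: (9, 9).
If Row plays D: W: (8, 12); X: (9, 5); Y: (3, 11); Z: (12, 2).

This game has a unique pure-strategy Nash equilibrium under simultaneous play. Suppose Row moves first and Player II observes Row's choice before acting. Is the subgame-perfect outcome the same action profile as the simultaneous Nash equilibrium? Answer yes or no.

no

Solve by backward induction (Row leads).
- A: BR = Y, leader payoff 10.
- B: BR = Z, leader payoff 11.
- C: BR = W, leader payoff 5.
- D: BR = W, leader payoff 8.
Maximizing over 10, 11, 5, 8, Row chooses B. Subgame-perfect outcome: (B, Z) with payoffs (11, 10).
For the simultaneous game, intersect best replies.
Row's best replies: W→A; X→D; Y→A; Z→D.
Player II's best replies: A→Y; B→Z; C→W; D→W.
The unique mutual best reply is (A, Y), giving (10, 10).
Sequential outcome (B, Z) differs from the Nash profile (A, Y).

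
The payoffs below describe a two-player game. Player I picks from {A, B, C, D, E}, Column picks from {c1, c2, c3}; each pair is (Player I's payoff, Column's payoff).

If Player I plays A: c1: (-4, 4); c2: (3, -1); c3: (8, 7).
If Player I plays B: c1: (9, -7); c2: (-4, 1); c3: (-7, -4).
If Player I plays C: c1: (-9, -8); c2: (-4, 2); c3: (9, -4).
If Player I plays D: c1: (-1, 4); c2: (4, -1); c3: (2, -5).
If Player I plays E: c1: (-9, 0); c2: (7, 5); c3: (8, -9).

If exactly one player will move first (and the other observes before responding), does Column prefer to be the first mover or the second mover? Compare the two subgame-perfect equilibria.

second

If Player I leads: Column's best replies are A→c3, B→c2, C→c2, D→c1, E→c2; Player I's induced payoffs 8, -4, -4, -1, 7; outcome (A, c3), payoffs (8, 7).
If Column leads: Player I's best replies are c1→B, c2→E, c3→C; Column's induced payoffs -7, 5, -4; outcome (E, c2), payoffs (7, 5).
Column gets 5 moving first and 7 moving second, so Column prefers to move second.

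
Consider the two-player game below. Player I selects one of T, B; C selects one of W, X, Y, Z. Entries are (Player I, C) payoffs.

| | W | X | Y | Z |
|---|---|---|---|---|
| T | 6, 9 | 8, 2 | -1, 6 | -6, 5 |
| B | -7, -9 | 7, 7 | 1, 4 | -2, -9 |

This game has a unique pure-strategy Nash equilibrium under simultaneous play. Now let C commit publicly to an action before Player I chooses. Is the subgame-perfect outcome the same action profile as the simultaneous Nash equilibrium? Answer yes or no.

yes

Player I best-responds to each possible C move:
- W → Player I plays T (best of 6, -7); C gets 9.
- X → Player I plays T (best of 8, 7); C gets 2.
- Y → Player I plays B (best of -1, 1); C gets 4.
- Z → Player I plays B (best of -6, -2); C gets -9.
C's induced payoffs are 9, 2, 4, -9, so C commits to W. Subgame-perfect outcome: (T, W) with payoffs (6, 9).
Under simultaneous play:
Player I's best replies: W→T; X→T; Y→B; Z→B.
C's best replies: T→W; B→X.
The unique mutual best reply is (T, W), giving (6, 9).
Sequential outcome (T, W) coincides with the Nash profile (T, W).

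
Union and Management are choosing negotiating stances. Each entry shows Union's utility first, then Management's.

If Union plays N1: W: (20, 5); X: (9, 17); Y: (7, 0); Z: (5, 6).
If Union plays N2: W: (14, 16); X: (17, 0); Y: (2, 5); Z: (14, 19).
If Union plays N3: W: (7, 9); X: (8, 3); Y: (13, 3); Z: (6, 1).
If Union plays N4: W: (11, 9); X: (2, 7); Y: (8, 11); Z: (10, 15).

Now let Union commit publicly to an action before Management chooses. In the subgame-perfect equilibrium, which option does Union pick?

N2

Backward induction with Union moving first.
- N1: BR = X, leader payoff 9.
- N2: BR = Z, leader payoff 14.
- N3: BR = W, leader payoff 7.
- N4: BR = Z, leader payoff 10.
Among 9, 14, 7, 10, the best is 14 at N2. Subgame-perfect outcome: (N2, Z) with payoffs (14, 19).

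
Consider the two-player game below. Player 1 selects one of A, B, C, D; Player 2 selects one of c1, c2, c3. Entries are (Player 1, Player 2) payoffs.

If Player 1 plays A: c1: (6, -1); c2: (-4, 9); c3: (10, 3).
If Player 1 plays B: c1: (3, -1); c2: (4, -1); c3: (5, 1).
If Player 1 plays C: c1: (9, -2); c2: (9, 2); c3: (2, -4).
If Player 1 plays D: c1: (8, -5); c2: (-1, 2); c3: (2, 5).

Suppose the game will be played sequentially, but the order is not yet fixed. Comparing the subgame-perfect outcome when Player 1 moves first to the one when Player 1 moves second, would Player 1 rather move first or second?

second

If Player 1 leads: Player 2's best replies are A→c2, B→c3, C→c2, D→c3; Player 1's induced payoffs -4, 5, 9, 2; outcome (C, c2), payoffs (9, 2).
If Player 2 leads: Player 1's best replies are c1→C, c2→C, c3→A; Player 2's induced payoffs -2, 2, 3; outcome (A, c3), payoffs (10, 3).
Player 1 gets 9 moving first and 10 moving second, so Player 1 prefers to move second.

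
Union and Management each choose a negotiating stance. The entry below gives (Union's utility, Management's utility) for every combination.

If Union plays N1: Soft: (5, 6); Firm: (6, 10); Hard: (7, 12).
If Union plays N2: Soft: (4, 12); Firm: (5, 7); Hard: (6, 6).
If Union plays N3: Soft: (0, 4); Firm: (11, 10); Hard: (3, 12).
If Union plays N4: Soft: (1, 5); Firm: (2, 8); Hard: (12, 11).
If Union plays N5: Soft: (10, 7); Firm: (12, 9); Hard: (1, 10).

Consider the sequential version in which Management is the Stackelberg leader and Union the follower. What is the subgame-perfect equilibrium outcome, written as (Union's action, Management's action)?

(N4, Hard)

Union best-responds to each possible Management move:
- Soft → Union plays N5 (best of 5, 4, 0, 1, 10); Management gets 7.
- Firm → Union plays N5 (best of 6, 5, 11, 2, 12); Management gets 9.
- Hard → Union plays N4 (best of 7, 6, 3, 12, 1); Management gets 11.
Maximizing over 7, 9, 11, Management chooses Hard. Subgame-perfect outcome: (N4, Hard) with payoffs (12, 11).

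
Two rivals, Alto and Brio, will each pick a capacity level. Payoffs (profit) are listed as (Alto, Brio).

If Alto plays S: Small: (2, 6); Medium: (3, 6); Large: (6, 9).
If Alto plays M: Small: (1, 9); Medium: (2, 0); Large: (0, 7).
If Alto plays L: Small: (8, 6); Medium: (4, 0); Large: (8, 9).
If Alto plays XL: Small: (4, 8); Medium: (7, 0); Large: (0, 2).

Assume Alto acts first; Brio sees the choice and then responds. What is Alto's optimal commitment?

Brio best-responds to each possible Alto move:
- S: BR = Large, leader payoff 6.
- M: BR = Small, leader payoff 1.
- L: BR = Large, leader payoff 8.
- XL: BR = Small, leader payoff 4.
Maximizing over 6, 1, 8, 4, Alto chooses L. Subgame-perfect outcome: (L, Large) with payoffs (8, 9).

L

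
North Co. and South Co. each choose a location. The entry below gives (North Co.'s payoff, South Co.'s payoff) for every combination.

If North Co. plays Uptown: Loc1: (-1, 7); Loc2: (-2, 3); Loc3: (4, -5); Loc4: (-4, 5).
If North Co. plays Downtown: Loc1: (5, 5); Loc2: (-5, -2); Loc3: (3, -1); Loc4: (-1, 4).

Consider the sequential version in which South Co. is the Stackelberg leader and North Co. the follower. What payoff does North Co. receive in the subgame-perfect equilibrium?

North Co. best-responds to each possible South Co. move:
- Loc1: BR = Downtown, leader payoff 5.
- Loc2: BR = Uptown, leader payoff 3.
- Loc3: BR = Uptown, leader payoff -5.
- Loc4: BR = Downtown, leader payoff 4.
Among 5, 3, -5, 4, the best is 5 at Loc1. Subgame-perfect outcome: (Downtown, Loc1) with payoffs (5, 5).

5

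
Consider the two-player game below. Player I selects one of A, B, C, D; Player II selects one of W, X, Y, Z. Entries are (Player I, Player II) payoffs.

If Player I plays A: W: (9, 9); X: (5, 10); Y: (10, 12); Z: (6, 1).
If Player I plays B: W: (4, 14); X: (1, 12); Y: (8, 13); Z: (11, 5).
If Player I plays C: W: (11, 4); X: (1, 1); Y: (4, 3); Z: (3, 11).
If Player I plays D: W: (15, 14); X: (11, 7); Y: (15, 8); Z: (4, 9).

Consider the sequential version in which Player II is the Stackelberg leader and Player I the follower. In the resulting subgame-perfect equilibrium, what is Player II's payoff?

14

Solve by backward induction (Player II leads).
- W: Player I compares 9, 4, 11, 15 and picks D; Player II would get 14.
- X: Player I compares 5, 1, 1, 11 and picks D; Player II would get 7.
- Y: Player I compares 10, 8, 4, 15 and picks D; Player II would get 8.
- Z: Player I compares 6, 11, 3, 4 and picks B; Player II would get 5.
Player II's induced payoffs are 14, 7, 8, 5, so Player II commits to W. Subgame-perfect outcome: (D, W) with payoffs (15, 14).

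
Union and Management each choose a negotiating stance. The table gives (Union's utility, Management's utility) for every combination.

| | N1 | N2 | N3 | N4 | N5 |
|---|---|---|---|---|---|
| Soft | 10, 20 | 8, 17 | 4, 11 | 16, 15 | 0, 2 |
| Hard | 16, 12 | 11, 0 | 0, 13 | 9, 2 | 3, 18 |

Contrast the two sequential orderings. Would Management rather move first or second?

second

If Union leads: Management's best replies are Soft→N1, Hard→N5; Union's induced payoffs 10, 3; outcome (Soft, N1), payoffs (10, 20).
If Management leads: Union's best replies are N1→Hard, N2→Hard, N3→Soft, N4→Soft, N5→Hard; Management's induced payoffs 12, 0, 11, 15, 18; outcome (Hard, N5), payoffs (3, 18).
Management gets 18 moving first and 20 moving second, so Management prefers to move second.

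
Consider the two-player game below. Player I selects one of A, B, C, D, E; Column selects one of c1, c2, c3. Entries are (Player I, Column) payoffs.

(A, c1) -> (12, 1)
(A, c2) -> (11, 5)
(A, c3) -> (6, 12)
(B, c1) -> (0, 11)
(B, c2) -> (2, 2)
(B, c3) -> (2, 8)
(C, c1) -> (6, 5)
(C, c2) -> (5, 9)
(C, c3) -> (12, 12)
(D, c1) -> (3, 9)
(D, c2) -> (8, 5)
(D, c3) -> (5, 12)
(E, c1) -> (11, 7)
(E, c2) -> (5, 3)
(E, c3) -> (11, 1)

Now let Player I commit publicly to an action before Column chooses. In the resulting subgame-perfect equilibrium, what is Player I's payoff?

Solve by backward induction (Player I leads).
- A: Column compares 1, 5, 12 and picks c3; Player I would get 6.
- B: Column compares 11, 2, 8 and picks c1; Player I would get 0.
- C: Column compares 5, 9, 12 and picks c3; Player I would get 12.
- D: Column compares 9, 5, 12 and picks c3; Player I would get 5.
- E: Column compares 7, 3, 1 and picks c1; Player I would get 11.
Maximizing over 6, 0, 12, 5, 11, Player I chooses C. Subgame-perfect outcome: (C, c3) with payoffs (12, 12).

12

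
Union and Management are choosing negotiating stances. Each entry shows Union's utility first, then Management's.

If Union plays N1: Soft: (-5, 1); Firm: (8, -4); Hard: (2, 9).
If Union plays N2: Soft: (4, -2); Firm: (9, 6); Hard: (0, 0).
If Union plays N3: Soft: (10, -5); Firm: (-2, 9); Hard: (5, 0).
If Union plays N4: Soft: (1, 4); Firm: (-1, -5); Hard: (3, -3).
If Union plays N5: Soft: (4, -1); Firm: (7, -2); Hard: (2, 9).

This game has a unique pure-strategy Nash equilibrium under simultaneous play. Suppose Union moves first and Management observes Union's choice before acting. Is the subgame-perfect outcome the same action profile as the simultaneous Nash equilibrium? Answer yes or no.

yes

Work backward from Management's decision.
- N1 → Management plays Hard (best of 1, -4, 9); Union gets 2.
- N2 → Management plays Firm (best of -2, 6, 0); Union gets 9.
- N3 → Management plays Firm (best of -5, 9, 0); Union gets -2.
- N4 → Management plays Soft (best of 4, -5, -3); Union gets 1.
- N5 → Management plays Hard (best of -1, -2, 9); Union gets 2.
Union's induced payoffs are 2, 9, -2, 1, 2, so Union commits to N2. Subgame-perfect outcome: (N2, Firm) with payoffs (9, 6).
For the simultaneous game, intersect best replies.
Union's best replies: Soft→N3; Firm→N2; Hard→N3.
Management's best replies: N1→Hard; N2→Firm; N3→Firm; N4→Soft; N5→Hard.
Only (N2, Firm) has each player best-responding; Nash payoffs (9, 6).
Sequential outcome (N2, Firm) coincides with the Nash profile (N2, Firm).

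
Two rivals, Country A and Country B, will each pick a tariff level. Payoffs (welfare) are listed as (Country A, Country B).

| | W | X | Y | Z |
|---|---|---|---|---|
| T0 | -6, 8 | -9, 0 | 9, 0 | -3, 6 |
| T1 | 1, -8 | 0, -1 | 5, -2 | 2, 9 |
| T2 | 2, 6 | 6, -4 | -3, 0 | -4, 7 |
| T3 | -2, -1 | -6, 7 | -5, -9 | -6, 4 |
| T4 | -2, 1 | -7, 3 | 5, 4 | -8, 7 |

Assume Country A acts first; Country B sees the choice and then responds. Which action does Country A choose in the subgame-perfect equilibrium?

T1

Solve by backward induction (Country A leads).
- T0 → Country B plays W (best of 8, 0, 0, 6); Country A gets -6.
- T1 → Country B plays Z (best of -8, -1, -2, 9); Country A gets 2.
- T2 → Country B plays Z (best of 6, -4, 0, 7); Country A gets -4.
- T3 → Country B plays X (best of -1, 7, -9, 4); Country A gets -6.
- T4 → Country B plays Z (best of 1, 3, 4, 7); Country A gets -8.
Country A's induced payoffs are -6, 2, -4, -6, -8, so Country A commits to T1. Subgame-perfect outcome: (T1, Z) with payoffs (2, 9).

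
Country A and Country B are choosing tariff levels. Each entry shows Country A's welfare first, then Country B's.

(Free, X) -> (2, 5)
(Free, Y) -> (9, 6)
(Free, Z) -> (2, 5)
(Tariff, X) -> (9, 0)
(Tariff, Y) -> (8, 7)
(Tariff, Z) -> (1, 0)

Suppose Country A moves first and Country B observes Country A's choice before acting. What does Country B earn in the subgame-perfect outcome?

Backward induction with Country A moving first.
- Free → Country B plays Y (best of 5, 6, 5); Country A gets 9.
- Tariff → Country B plays Y (best of 0, 7, 0); Country A gets 8.
Among 9, 8, the best is 9 at Free. Subgame-perfect outcome: (Free, Y) with payoffs (9, 6).

6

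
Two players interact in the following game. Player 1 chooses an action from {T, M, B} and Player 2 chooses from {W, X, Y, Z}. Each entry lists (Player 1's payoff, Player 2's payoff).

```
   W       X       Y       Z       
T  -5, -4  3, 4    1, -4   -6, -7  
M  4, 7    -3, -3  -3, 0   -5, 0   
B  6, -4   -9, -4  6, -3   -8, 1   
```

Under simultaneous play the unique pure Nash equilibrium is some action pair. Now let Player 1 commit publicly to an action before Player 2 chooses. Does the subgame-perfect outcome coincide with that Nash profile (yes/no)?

no

Work backward from Player 2's decision.
- T: Player 2 compares -4, 4, -4, -7 and picks X; Player 1 would get 3.
- M: Player 2 compares 7, -3, 0, 0 and picks W; Player 1 would get 4.
- B: Player 2 compares -4, -4, -3, 1 and picks Z; Player 1 would get -8.
Maximizing over 3, 4, -8, Player 1 chooses M. Subgame-perfect outcome: (M, W) with payoffs (4, 7).
Now find the simultaneous Nash equilibrium.
Player 1's best replies: W→B; X→T; Y→B; Z→M.
Player 2's best replies: T→X; M→W; B→Z.
Only (T, X) has each player best-responding; Nash payoffs (3, 4).
Sequential outcome (M, W) differs from the Nash profile (T, X).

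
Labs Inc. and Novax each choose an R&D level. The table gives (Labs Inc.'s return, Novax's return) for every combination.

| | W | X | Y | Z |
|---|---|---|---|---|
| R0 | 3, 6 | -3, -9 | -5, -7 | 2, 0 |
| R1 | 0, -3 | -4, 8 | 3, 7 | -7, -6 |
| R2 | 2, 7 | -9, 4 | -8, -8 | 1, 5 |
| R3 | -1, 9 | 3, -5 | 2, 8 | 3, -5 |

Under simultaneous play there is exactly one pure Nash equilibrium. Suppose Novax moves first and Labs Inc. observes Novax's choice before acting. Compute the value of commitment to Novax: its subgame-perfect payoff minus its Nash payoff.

1

Work backward from Labs Inc.'s decision.
- W → Labs Inc. plays R0 (best of 3, 0, 2, -1); Novax gets 6.
- X → Labs Inc. plays R3 (best of -3, -4, -9, 3); Novax gets -5.
- Y → Labs Inc. plays R1 (best of -5, 3, -8, 2); Novax gets 7.
- Z → Labs Inc. plays R3 (best of 2, -7, 1, 3); Novax gets -5.
Novax's induced payoffs are 6, -5, 7, -5, so Novax commits to Y. Subgame-perfect outcome: (R1, Y) with payoffs (3, 7).
For the simultaneous game, intersect best replies.
Labs Inc.'s best replies: W→R0; X→R3; Y→R1; Z→R3.
Novax's best replies: R0→W; R1→X; R2→W; R3→W.
Only (R0, W) has each player best-responding; Nash payoffs (3, 6).
Novax's commitment gain: 7 − 6 = 1.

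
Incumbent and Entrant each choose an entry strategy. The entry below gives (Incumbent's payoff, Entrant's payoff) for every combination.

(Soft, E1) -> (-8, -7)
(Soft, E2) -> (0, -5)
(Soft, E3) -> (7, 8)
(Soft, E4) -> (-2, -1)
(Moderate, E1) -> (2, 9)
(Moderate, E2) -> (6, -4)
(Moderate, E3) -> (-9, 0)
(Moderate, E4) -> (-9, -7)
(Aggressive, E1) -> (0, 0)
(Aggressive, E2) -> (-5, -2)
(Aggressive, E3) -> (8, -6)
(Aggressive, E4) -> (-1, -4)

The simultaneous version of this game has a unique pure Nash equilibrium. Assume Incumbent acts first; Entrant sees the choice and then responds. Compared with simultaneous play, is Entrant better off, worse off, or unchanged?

Entrant best-responds to each possible Incumbent move:
- Soft: BR = E3, leader payoff 7.
- Moderate: BR = E1, leader payoff 2.
- Aggressive: BR = E1, leader payoff 0.
Among 7, 2, 0, the best is 7 at Soft. Subgame-perfect outcome: (Soft, E3) with payoffs (7, 8).
For the simultaneous game, intersect best replies.
Incumbent's best replies: E1→Moderate; E2→Moderate; E3→Aggressive; E4→Aggressive.
Entrant's best replies: Soft→E3; Moderate→E1; Aggressive→E1.
The unique mutual best reply is (Moderate, E1), giving (2, 9).
Entrant earns 8 sequentially versus 9 at the Nash outcome: worse off.

worse off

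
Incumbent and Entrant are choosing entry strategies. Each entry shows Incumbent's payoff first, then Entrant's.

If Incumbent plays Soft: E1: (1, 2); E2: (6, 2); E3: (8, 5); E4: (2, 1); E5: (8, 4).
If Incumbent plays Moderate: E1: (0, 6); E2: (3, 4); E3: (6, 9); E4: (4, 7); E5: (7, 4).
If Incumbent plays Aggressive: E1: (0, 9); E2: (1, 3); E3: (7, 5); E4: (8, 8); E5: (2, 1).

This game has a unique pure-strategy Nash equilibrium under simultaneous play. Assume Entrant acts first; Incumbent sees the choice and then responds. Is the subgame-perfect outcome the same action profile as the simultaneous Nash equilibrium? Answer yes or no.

no

Work backward from Incumbent's decision.
- E1: Incumbent compares 1, 0, 0 and picks Soft; Entrant would get 2.
- E2: Incumbent compares 6, 3, 1 and picks Soft; Entrant would get 2.
- E3: Incumbent compares 8, 6, 7 and picks Soft; Entrant would get 5.
- E4: Incumbent compares 2, 4, 8 and picks Aggressive; Entrant would get 8.
- E5: Incumbent compares 8, 7, 2 and picks Soft; Entrant would get 4.
Maximizing over 2, 2, 5, 8, 4, Entrant chooses E4. Subgame-perfect outcome: (Aggressive, E4) with payoffs (8, 8).
For the simultaneous game, intersect best replies.
Incumbent's best replies: E1→Soft; E2→Soft; E3→Soft; E4→Aggressive; E5→Soft.
Entrant's best replies: Soft→E3; Moderate→E3; Aggressive→E1.
The unique mutual best reply is (Soft, E3), giving (8, 5).
Sequential outcome (Aggressive, E4) differs from the Nash profile (Soft, E3).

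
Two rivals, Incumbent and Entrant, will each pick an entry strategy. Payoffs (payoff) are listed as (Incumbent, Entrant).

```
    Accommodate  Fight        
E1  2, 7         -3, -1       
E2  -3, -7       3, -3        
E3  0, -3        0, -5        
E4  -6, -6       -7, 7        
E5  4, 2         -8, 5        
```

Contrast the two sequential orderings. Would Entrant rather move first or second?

first

If Incumbent leads: Entrant's best replies are E1→Accommodate, E2→Fight, E3→Accommodate, E4→Fight, E5→Fight; Incumbent's induced payoffs 2, 3, 0, -7, -8; outcome (E2, Fight), payoffs (3, -3).
If Entrant leads: Incumbent's best replies are Accommodate→E5, Fight→E2; Entrant's induced payoffs 2, -3; outcome (E5, Accommodate), payoffs (4, 2).
Entrant gets 2 moving first and -3 moving second, so Entrant prefers to move first.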